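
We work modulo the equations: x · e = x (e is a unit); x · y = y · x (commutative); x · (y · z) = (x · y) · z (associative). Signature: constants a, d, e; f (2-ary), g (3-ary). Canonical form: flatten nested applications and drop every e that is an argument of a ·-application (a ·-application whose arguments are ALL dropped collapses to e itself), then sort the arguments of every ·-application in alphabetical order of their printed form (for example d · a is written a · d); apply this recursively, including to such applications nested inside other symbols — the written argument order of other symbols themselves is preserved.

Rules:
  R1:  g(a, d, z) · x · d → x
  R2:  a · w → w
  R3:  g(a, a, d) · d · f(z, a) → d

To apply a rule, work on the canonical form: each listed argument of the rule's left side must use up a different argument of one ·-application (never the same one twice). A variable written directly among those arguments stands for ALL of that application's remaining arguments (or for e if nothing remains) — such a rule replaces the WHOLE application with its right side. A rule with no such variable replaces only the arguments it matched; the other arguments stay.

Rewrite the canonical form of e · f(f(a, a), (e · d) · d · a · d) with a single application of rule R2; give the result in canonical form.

Answer: f(f(a, a), d · d · d)

Derivation:
Canonical form:  f(f(a, a), a · d · d · d)
Apply R2:  consuming a;  w := d · d · d
Every leftover argument binds to the variable; the entire application is replaced.
Giving:  f(f(a, a), d · d · d)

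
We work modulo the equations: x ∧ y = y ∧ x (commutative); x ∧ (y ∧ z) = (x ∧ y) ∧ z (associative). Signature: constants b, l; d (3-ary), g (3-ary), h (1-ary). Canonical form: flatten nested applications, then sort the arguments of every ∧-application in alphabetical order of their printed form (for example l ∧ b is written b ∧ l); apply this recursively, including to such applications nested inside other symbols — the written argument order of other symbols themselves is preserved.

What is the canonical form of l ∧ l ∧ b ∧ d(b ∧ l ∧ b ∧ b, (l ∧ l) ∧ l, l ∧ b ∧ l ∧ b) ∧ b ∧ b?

Answer: b ∧ b ∧ b ∧ d(b ∧ b ∧ b ∧ l, l ∧ l ∧ l, b ∧ b ∧ l ∧ l) ∧ l ∧ l

Derivation:
Canonicalize subterm:  d(b ∧ l ∧ b ∧ b, (l ∧ l) ∧ l, l ∧ b ∧ l ∧ b)  →  d(b ∧ b ∧ b ∧ l, l ∧ l ∧ l, b ∧ b ∧ l ∧ l)
Sort:  b ∧ b ∧ b ∧ d(b ∧ b ∧ b ∧ l, l ∧ l ∧ l, b ∧ b ∧ l ∧ l) ∧ l ∧ l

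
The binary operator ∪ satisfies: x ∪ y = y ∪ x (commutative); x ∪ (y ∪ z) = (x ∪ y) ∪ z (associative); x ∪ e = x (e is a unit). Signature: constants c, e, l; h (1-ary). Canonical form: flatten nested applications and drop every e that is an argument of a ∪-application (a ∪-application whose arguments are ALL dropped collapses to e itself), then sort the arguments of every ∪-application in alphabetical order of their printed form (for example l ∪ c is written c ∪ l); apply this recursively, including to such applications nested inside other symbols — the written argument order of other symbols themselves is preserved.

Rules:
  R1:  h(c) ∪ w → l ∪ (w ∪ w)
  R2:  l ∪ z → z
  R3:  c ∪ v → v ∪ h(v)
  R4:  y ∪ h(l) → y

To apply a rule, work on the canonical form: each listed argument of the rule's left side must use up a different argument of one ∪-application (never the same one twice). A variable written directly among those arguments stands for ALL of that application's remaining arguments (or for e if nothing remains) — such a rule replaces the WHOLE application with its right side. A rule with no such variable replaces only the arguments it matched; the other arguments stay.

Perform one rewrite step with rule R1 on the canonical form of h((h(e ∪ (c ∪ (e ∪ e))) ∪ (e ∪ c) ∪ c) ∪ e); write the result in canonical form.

Answer: h(c ∪ c ∪ c ∪ c ∪ l)

Derivation:
Canonical form:  h(c ∪ c ∪ h(c))
R1 matches:  uses h(c);  w := c ∪ c
The variable takes the whole remainder — replace the entire application.
New term:  h(c ∪ c ∪ c ∪ c ∪ l)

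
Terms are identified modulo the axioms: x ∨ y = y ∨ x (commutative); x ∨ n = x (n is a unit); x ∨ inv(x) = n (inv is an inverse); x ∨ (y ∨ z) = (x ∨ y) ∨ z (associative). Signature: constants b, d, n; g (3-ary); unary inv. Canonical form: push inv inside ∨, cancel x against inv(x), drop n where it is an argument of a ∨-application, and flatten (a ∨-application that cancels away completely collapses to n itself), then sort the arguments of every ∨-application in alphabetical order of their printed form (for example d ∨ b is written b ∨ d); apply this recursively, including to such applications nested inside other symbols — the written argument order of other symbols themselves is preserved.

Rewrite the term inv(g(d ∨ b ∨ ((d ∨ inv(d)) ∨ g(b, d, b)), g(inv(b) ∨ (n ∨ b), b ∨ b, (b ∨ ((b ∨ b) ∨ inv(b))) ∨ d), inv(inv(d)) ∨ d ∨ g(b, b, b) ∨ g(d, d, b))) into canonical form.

Push inv inside:  distribute inv over ∨ and collapse double inv
Collect terms:  inv(g(b ∨ d ∨ g(b, d, b), g(n, b ∨ b, b ∨ b ∨ d), d ∨ d ∨ g(b, b, b) ∨ g(d, d, b)))

Answer: inv(g(b ∨ d ∨ g(b, d, b), g(n, b ∨ b, b ∨ b ∨ d), d ∨ d ∨ g(b, b, b) ∨ g(d, d, b)))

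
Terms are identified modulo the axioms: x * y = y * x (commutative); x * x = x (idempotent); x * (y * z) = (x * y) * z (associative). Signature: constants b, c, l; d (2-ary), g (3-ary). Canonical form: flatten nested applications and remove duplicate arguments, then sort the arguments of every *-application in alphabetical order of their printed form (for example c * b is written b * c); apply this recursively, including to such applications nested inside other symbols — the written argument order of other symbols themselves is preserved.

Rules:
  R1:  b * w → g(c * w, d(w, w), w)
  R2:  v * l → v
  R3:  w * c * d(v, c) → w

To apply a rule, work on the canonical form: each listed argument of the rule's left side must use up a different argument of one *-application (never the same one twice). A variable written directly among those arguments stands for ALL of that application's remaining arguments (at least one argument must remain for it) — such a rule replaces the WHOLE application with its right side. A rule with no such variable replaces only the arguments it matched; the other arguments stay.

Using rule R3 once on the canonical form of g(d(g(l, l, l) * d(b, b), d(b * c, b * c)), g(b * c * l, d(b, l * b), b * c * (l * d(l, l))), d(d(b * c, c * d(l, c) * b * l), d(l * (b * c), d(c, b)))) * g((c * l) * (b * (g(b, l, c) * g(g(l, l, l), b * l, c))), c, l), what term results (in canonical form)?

Canonical form:  g(b * c * g(b, l, c) * g(g(l, l, l), b * l, c) * l, c, l) * g(d(d(b, b) * g(l, l, l), d(b * c, b * c)), g(b * c * l, d(b, b * l), b * c * d(l, l) * l), d(d(b * c, b * c * d(l, c) * l), d(b * c * l, d(c, b))))
Match R3:  consume c, d(l, c);  v := l, w := b * l
The variable takes the whole remainder — replace the entire application.
Giving:  g(b * c * g(b, l, c) * g(g(l, l, l), b * l, c) * l, c, l) * g(d(d(b, b) * g(l, l, l), d(b * c, b * c)), g(b * c * l, d(b, b * l), b * c * d(l, l) * l), d(d(b * c, b * l), d(b * c * l, d(c, b))))

Answer: g(b * c * g(b, l, c) * g(g(l, l, l), b * l, c) * l, c, l) * g(d(d(b, b) * g(l, l, l), d(b * c, b * c)), g(b * c * l, d(b, b * l), b * c * d(l, l) * l), d(d(b * c, b * l), d(b * c * l, d(c, b))))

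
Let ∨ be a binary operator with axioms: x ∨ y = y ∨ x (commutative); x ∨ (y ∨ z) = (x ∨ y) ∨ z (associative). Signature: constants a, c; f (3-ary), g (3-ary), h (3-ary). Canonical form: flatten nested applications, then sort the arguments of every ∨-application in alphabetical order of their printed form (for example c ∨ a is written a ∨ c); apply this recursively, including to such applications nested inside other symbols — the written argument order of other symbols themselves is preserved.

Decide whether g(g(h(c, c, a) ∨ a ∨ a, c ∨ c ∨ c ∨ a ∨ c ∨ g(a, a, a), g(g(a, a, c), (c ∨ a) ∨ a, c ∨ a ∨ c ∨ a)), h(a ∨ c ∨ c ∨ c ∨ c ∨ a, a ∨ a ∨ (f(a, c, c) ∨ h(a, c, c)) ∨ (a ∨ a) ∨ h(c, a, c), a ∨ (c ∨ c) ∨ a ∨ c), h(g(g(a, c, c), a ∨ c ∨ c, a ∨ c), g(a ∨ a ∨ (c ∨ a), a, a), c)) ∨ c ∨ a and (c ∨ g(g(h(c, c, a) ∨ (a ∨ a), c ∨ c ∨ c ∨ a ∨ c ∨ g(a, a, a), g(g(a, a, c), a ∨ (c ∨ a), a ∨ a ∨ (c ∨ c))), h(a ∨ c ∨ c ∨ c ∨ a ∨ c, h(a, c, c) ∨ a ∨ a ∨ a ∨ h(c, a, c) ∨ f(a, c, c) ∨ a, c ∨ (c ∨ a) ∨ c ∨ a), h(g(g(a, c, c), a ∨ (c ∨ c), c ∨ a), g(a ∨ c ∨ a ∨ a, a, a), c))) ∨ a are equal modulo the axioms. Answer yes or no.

Left:  g(g(h(c, c, a) ∨ a ∨ a, c ∨ c ∨ c ∨ a ∨ c ∨ g(a, a, a), g(g(a, a, c), (c ∨ a) ∨ a, c ∨ a ∨ c ∨ a)), h(a ∨ c ∨ c ∨ c ∨ c ∨ a, a ∨ a ∨ (f(a, c, c) ∨ h(a, c, c)) ∨ (a ∨ a) ∨ h(c, a, c), a ∨ (c ∨ c) ∨ a ∨ c), h(g(g(a, c, c), a ∨ c ∨ c, a ∨ c), g(a ∨ a ∨ (c ∨ a), a, a), c)) ∨ c ∨ a
  Canonicalize subterm:  g(g(h(c, c, a) ∨ a ∨ a, c ∨ c ∨ c ∨ a ∨ c ∨ g(a, a, a), g(g(a, a, c), (c ∨ a) ∨ a, c ∨ a ∨ c ∨ a)), h(a ∨ c ∨ c ∨ c ∨ c ∨ a, a ∨ a ∨ (f(a, c, c) ∨ h(a, c, c)) ∨ (a ∨ a) ∨ h(c, a, c), a ∨ (c ∨ c) ∨ a ∨ c), h(g(g(a, c, c), a ∨ c ∨ c, a ∨ c), g(a ∨ a ∨ (c ∨ a), a, a), c))  →  g(g(a ∨ a ∨ h(c, c, a), a ∨ c ∨ c ∨ c ∨ c ∨ g(a, a, a), g(g(a, a, c), a ∨ a ∨ c, a ∨ a ∨ c ∨ c)), h(a ∨ a ∨ c ∨ c ∨ c ∨ c, a ∨ a ∨ a ∨ a ∨ f(a, c, c) ∨ h(a, c, c) ∨ h(c, a, c), a ∨ a ∨ c ∨ c ∨ c), h(g(g(a, c, c), a ∨ c ∨ c, a ∨ c), g(a ∨ a ∨ a ∨ c, a, a), c))
  Sort arguments:  a ∨ c ∨ g(g(a ∨ a ∨ h(c, c, a), a ∨ c ∨ c ∨ c ∨ c ∨ g(a, a, a), g(g(a, a, c), a ∨ a ∨ c, a ∨ a ∨ c ∨ c)), h(a ∨ a ∨ c ∨ c ∨ c ∨ c, a ∨ a ∨ a ∨ a ∨ f(a, c, c) ∨ h(a, c, c) ∨ h(c, a, c), a ∨ a ∨ c ∨ c ∨ c), h(g(g(a, c, c), a ∨ c ∨ c, a ∨ c), g(a ∨ a ∨ a ∨ c, a, a), c))
Right:  (c ∨ g(g(h(c, c, a) ∨ (a ∨ a), c ∨ c ∨ c ∨ a ∨ c ∨ g(a, a, a), g(g(a, a, c), a ∨ (c ∨ a), a ∨ a ∨ (c ∨ c))), h(a ∨ c ∨ c ∨ c ∨ a ∨ c, h(a, c, c) ∨ a ∨ a ∨ a ∨ h(c, a, c) ∨ f(a, c, c) ∨ a, c ∨ (c ∨ a) ∨ c ∨ a), h(g(g(a, c, c), a ∨ (c ∨ c), c ∨ a), g(a ∨ c ∨ a ∨ a, a, a), c))) ∨ a
  Flatten:  c ∨ g(g(h(c, c, a) ∨ (a ∨ a), c ∨ c ∨ c ∨ a ∨ c ∨ g(a, a, a), g(g(a, a, c), a ∨ (c ∨ a), a ∨ a ∨ (c ∨ c))), h(a ∨ c ∨ c ∨ c ∨ a ∨ c, h(a, c, c) ∨ a ∨ a ∨ a ∨ h(c, a, c) ∨ f(a, c, c) ∨ a, c ∨ (c ∨ a) ∨ c ∨ a), h(g(g(a, c, c), a ∨ (c ∨ c), c ∨ a), g(a ∨ c ∨ a ∨ a, a, a), c)) ∨ a
  Canonicalize subterm:  g(g(h(c, c, a) ∨ (a ∨ a), c ∨ c ∨ c ∨ a ∨ c ∨ g(a, a, a), g(g(a, a, c), a ∨ (c ∨ a), a ∨ a ∨ (c ∨ c))), h(a ∨ c ∨ c ∨ c ∨ a ∨ c, h(a, c, c) ∨ a ∨ a ∨ a ∨ h(c, a, c) ∨ f(a, c, c) ∨ a, c ∨ (c ∨ a) ∨ c ∨ a), h(g(g(a, c, c), a ∨ (c ∨ c), c ∨ a), g(a ∨ c ∨ a ∨ a, a, a), c))  →  g(g(a ∨ a ∨ h(c, c, a), a ∨ c ∨ c ∨ c ∨ c ∨ g(a, a, a), g(g(a, a, c), a ∨ a ∨ c, a ∨ a ∨ c ∨ c)), h(a ∨ a ∨ c ∨ c ∨ c ∨ c, a ∨ a ∨ a ∨ a ∨ f(a, c, c) ∨ h(a, c, c) ∨ h(c, a, c), a ∨ a ∨ c ∨ c ∨ c), h(g(g(a, c, c), a ∨ c ∨ c, a ∨ c), g(a ∨ a ∨ a ∨ c, a, a), c))
  Sort arguments:  a ∨ c ∨ g(g(a ∨ a ∨ h(c, c, a), a ∨ c ∨ c ∨ c ∨ c ∨ g(a, a, a), g(g(a, a, c), a ∨ a ∨ c, a ∨ a ∨ c ∨ c)), h(a ∨ a ∨ c ∨ c ∨ c ∨ c, a ∨ a ∨ a ∨ a ∨ f(a, c, c) ∨ h(a, c, c) ∨ h(c, a, c), a ∨ a ∨ c ∨ c ∨ c), h(g(g(a, c, c), a ∨ c ∨ c, a ∨ c), g(a ∨ a ∨ a ∨ c, a, a), c))

Answer: yes — both canonical forms are a ∨ c ∨ g(g(a ∨ a ∨ h(c, c, a), a ∨ c ∨ c ∨ c ∨ c ∨ g(a, a, a), g(g(a, a, c), a ∨ a ∨ c, a ∨ a ∨ c ∨ c)), h(a ∨ a ∨ c ∨ c ∨ c ∨ c, a ∨ a ∨ a ∨ a ∨ f(a, c, c) ∨ h(a, c, c) ∨ h(c, a, c), a ∨ a ∨ c ∨ c ∨ c), h(g(g(a, c, c), a ∨ c ∨ c, a ∨ c), g(a ∨ a ∨ a ∨ c, a, a), c))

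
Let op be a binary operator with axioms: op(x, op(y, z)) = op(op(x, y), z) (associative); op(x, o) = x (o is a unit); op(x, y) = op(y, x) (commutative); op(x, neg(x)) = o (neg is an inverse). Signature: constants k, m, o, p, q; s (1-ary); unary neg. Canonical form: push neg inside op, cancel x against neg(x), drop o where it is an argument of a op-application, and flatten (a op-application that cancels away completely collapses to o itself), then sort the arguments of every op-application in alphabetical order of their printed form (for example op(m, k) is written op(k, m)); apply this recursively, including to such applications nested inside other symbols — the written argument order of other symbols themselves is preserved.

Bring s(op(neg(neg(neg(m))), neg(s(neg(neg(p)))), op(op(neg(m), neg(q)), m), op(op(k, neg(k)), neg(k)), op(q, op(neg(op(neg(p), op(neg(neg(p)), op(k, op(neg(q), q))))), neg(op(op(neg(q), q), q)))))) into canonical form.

Answer: s(op(neg(k), neg(k), neg(m), neg(q), neg(s(p))))

Derivation:
Focus inside:  op(neg(neg(neg(m))), neg(s(neg(neg(p)))), op(op(neg(m), neg(q)), m), op(op(k, neg(k)), neg(k)), op(q, op(neg(op(neg(p), op(neg(neg(p)), op(k, op(neg(q), q))))), neg(op(op(neg(q), q), q)))))
Push neg inside:  distribute neg over op and collapse double neg
Cancel:  p cancels
Collect:  op(neg(m), neg(s(p)), neg(q), neg(k), neg(k))
Sort arguments:  op(neg(k), neg(k), neg(m), neg(q), neg(s(p)))
Put back:  s(op(neg(k), neg(k), neg(m), neg(q), neg(s(p))))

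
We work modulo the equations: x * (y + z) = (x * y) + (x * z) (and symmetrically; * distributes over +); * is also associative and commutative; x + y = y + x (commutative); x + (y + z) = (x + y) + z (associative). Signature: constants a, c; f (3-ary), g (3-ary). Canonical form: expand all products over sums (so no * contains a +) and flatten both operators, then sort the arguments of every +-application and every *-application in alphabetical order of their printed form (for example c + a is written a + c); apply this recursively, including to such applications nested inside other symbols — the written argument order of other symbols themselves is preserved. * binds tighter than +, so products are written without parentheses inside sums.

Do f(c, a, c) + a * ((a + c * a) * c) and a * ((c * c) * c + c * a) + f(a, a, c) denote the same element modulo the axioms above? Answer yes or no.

Answer: no — a * a * c + a * a * c * c + f(c, a, c) vs a * a * c + a * c * c * c + f(a, a, c)

Derivation:
Left:  f(c, a, c) + a * ((a + c * a) * c)
  Expand products over sums:  f(c, a, c) + a * a * c + a * a * c * c
  Sort arguments:  a * a * c + a * a * c * c + f(c, a, c)
Right:  a * ((c * c) * c + c * a) + f(a, a, c)
  Expand products over sums:  a * c * c * c + a * a * c + f(a, a, c)
  Order the arguments:  a * a * c + a * c * c * c + f(a, a, c)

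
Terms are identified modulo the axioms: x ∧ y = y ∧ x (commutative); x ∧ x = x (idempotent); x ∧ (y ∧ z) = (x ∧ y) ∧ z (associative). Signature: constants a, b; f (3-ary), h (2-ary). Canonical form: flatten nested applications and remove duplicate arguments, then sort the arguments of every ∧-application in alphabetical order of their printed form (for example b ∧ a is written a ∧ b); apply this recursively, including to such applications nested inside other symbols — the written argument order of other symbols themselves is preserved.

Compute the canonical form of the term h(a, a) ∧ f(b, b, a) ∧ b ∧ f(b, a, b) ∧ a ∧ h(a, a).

Answer: a ∧ b ∧ f(b, a, b) ∧ f(b, b, a) ∧ h(a, a)

Derivation:
Drop duplicates:  drop duplicate h(a, a)
Sort arguments:  a ∧ b ∧ f(b, a, b) ∧ f(b, b, a) ∧ h(a, a)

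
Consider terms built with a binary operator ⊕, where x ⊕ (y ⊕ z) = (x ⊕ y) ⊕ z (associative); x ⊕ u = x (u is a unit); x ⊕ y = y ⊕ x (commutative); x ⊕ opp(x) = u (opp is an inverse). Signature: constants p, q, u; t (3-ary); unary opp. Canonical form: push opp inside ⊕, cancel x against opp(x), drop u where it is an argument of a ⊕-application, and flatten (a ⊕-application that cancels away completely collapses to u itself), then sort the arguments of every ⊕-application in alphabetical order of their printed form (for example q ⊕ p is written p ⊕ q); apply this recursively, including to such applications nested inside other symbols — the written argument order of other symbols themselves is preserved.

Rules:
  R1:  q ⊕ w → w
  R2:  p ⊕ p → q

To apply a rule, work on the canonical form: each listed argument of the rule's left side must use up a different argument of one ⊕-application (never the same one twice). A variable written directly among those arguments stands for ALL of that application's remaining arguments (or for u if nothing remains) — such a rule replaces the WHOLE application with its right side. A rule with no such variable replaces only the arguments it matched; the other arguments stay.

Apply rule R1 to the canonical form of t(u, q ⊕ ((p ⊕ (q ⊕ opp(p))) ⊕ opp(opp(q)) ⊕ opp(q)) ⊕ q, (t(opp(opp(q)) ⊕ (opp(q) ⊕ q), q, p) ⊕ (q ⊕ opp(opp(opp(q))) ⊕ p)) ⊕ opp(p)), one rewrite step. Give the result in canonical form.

Canonical form:  t(u, q ⊕ q ⊕ q, t(q, q, p))
Apply R1:  consuming q;  w := q ⊕ q
The variable takes the whole remainder — replace the entire application.
New term:  t(u, q ⊕ q, t(q, q, p))

Answer: t(u, q ⊕ q, t(q, q, p))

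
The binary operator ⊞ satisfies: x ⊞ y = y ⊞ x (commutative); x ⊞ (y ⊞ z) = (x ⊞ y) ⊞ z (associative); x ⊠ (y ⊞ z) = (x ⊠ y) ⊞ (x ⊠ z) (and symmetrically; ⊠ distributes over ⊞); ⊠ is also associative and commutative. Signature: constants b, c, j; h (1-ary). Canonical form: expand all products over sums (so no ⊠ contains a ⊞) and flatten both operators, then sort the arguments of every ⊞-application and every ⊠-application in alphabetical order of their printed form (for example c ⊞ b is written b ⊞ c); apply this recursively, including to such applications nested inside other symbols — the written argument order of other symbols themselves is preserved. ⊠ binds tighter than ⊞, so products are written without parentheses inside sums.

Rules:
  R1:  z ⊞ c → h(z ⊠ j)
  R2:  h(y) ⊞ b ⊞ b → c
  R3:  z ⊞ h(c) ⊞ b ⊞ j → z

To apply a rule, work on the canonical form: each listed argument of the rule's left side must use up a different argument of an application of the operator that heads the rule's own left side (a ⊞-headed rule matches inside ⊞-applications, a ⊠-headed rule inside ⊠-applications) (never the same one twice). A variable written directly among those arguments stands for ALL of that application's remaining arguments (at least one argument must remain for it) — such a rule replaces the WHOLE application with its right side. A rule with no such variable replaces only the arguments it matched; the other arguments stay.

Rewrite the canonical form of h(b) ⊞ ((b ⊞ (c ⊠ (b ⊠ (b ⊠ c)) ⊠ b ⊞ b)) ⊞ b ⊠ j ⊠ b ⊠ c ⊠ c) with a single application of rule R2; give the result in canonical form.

Answer: b ⊠ b ⊠ b ⊠ c ⊠ c ⊞ b ⊠ b ⊠ c ⊠ c ⊠ j ⊞ c

Derivation:
Canonical form:  b ⊞ b ⊞ b ⊠ b ⊠ b ⊠ c ⊠ c ⊞ b ⊠ b ⊠ c ⊠ c ⊠ j ⊞ h(b)
R2 matches:  uses b, b, h(b);  y := b
Result:  b ⊠ b ⊠ b ⊠ c ⊠ c ⊞ b ⊠ b ⊠ c ⊠ c ⊠ j ⊞ c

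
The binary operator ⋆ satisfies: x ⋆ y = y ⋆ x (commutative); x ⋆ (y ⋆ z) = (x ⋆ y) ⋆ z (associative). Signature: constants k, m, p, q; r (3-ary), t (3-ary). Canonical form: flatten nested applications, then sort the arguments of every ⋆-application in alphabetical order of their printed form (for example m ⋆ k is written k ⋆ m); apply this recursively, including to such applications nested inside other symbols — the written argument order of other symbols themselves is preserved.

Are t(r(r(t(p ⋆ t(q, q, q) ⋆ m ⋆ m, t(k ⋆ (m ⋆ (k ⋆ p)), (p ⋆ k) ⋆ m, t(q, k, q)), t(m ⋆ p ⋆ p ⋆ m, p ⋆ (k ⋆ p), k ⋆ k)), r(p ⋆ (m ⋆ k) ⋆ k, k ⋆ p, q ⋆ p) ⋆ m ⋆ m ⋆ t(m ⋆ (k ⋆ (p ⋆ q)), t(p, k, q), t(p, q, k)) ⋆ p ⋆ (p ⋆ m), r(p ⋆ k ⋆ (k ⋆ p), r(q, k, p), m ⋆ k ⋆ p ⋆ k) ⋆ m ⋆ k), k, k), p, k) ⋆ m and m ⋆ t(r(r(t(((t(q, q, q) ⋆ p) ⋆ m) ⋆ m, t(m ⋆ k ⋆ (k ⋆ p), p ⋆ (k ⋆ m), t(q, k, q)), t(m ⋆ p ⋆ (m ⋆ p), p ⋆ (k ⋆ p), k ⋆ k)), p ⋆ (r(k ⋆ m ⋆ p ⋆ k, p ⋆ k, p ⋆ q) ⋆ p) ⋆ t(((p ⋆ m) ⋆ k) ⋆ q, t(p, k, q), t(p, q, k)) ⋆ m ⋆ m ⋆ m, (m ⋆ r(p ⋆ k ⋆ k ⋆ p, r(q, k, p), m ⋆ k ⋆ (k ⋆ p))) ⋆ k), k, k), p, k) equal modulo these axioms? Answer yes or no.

Left:  t(r(r(t(p ⋆ t(q, q, q) ⋆ m ⋆ m, t(k ⋆ (m ⋆ (k ⋆ p)), (p ⋆ k) ⋆ m, t(q, k, q)), t(m ⋆ p ⋆ p ⋆ m, p ⋆ (k ⋆ p), k ⋆ k)), r(p ⋆ (m ⋆ k) ⋆ k, k ⋆ p, q ⋆ p) ⋆ m ⋆ m ⋆ t(m ⋆ (k ⋆ (p ⋆ q)), t(p, k, q), t(p, q, k)) ⋆ p ⋆ (p ⋆ m), r(p ⋆ k ⋆ (k ⋆ p), r(q, k, p), m ⋆ k ⋆ p ⋆ k) ⋆ m ⋆ k), k, k), p, k) ⋆ m
  Inside:  t(r(r(t(p ⋆ t(q, q, q) ⋆ m ⋆ m, t(k ⋆ (m ⋆ (k ⋆ p)), (p ⋆ k) ⋆ m, t(q, k, q)), t(m ⋆ p ⋆ p ⋆ m, p ⋆ (k ⋆ p), k ⋆ k)), r(p ⋆ (m ⋆ k) ⋆ k, k ⋆ p, q ⋆ p) ⋆ m ⋆ m ⋆ t(m ⋆ (k ⋆ (p ⋆ q)), t(p, k, q), t(p, q, k)) ⋆ p ⋆ (p ⋆ m), r(p ⋆ k ⋆ (k ⋆ p), r(q, k, p), m ⋆ k ⋆ p ⋆ k) ⋆ m ⋆ k), k, k), p, k)  →  t(r(r(t(m ⋆ m ⋆ p ⋆ t(q, q, q), t(k ⋆ k ⋆ m ⋆ p, k ⋆ m ⋆ p, t(q, k, q)), t(m ⋆ m ⋆ p ⋆ p, k ⋆ p ⋆ p, k ⋆ k)), m ⋆ m ⋆ m ⋆ p ⋆ p ⋆ r(k ⋆ k ⋆ m ⋆ p, k ⋆ p, p ⋆ q) ⋆ t(k ⋆ m ⋆ p ⋆ q, t(p, k, q), t(p, q, k)), k ⋆ m ⋆ r(k ⋆ k ⋆ p ⋆ p, r(q, k, p), k ⋆ k ⋆ m ⋆ p)), k, k), p, k)
  Sort:  m ⋆ t(r(r(t(m ⋆ m ⋆ p ⋆ t(q, q, q), t(k ⋆ k ⋆ m ⋆ p, k ⋆ m ⋆ p, t(q, k, q)), t(m ⋆ m ⋆ p ⋆ p, k ⋆ p ⋆ p, k ⋆ k)), m ⋆ m ⋆ m ⋆ p ⋆ p ⋆ r(k ⋆ k ⋆ m ⋆ p, k ⋆ p, p ⋆ q) ⋆ t(k ⋆ m ⋆ p ⋆ q, t(p, k, q), t(p, q, k)), k ⋆ m ⋆ r(k ⋆ k ⋆ p ⋆ p, r(q, k, p), k ⋆ k ⋆ m ⋆ p)), k, k), p, k)
Right:  m ⋆ t(r(r(t(((t(q, q, q) ⋆ p) ⋆ m) ⋆ m, t(m ⋆ k ⋆ (k ⋆ p), p ⋆ (k ⋆ m), t(q, k, q)), t(m ⋆ p ⋆ (m ⋆ p), p ⋆ (k ⋆ p), k ⋆ k)), p ⋆ (r(k ⋆ m ⋆ p ⋆ k, p ⋆ k, p ⋆ q) ⋆ p) ⋆ t(((p ⋆ m) ⋆ k) ⋆ q, t(p, k, q), t(p, q, k)) ⋆ m ⋆ m ⋆ m, (m ⋆ r(p ⋆ k ⋆ k ⋆ p, r(q, k, p), m ⋆ k ⋆ (k ⋆ p))) ⋆ k), k, k), p, k)
  Inside:  t(r(r(t(((t(q, q, q) ⋆ p) ⋆ m) ⋆ m, t(m ⋆ k ⋆ (k ⋆ p), p ⋆ (k ⋆ m), t(q, k, q)), t(m ⋆ p ⋆ (m ⋆ p), p ⋆ (k ⋆ p), k ⋆ k)), p ⋆ (r(k ⋆ m ⋆ p ⋆ k, p ⋆ k, p ⋆ q) ⋆ p) ⋆ t(((p ⋆ m) ⋆ k) ⋆ q, t(p, k, q), t(p, q, k)) ⋆ m ⋆ m ⋆ m, (m ⋆ r(p ⋆ k ⋆ k ⋆ p, r(q, k, p), m ⋆ k ⋆ (k ⋆ p))) ⋆ k), k, k), p, k)  →  t(r(r(t(m ⋆ m ⋆ p ⋆ t(q, q, q), t(k ⋆ k ⋆ m ⋆ p, k ⋆ m ⋆ p, t(q, k, q)), t(m ⋆ m ⋆ p ⋆ p, k ⋆ p ⋆ p, k ⋆ k)), m ⋆ m ⋆ m ⋆ p ⋆ p ⋆ r(k ⋆ k ⋆ m ⋆ p, k ⋆ p, p ⋆ q) ⋆ t(k ⋆ m ⋆ p ⋆ q, t(p, k, q), t(p, q, k)), k ⋆ m ⋆ r(k ⋆ k ⋆ p ⋆ p, r(q, k, p), k ⋆ k ⋆ m ⋆ p)), k, k), p, k)
  Order the arguments:  m ⋆ t(r(r(t(m ⋆ m ⋆ p ⋆ t(q, q, q), t(k ⋆ k ⋆ m ⋆ p, k ⋆ m ⋆ p, t(q, k, q)), t(m ⋆ m ⋆ p ⋆ p, k ⋆ p ⋆ p, k ⋆ k)), m ⋆ m ⋆ m ⋆ p ⋆ p ⋆ r(k ⋆ k ⋆ m ⋆ p, k ⋆ p, p ⋆ q) ⋆ t(k ⋆ m ⋆ p ⋆ q, t(p, k, q), t(p, q, k)), k ⋆ m ⋆ r(k ⋆ k ⋆ p ⋆ p, r(q, k, p), k ⋆ k ⋆ m ⋆ p)), k, k), p, k)

Answer: yes — both canonical forms are m ⋆ t(r(r(t(m ⋆ m ⋆ p ⋆ t(q, q, q), t(k ⋆ k ⋆ m ⋆ p, k ⋆ m ⋆ p, t(q, k, q)), t(m ⋆ m ⋆ p ⋆ p, k ⋆ p ⋆ p, k ⋆ k)), m ⋆ m ⋆ m ⋆ p ⋆ p ⋆ r(k ⋆ k ⋆ m ⋆ p, k ⋆ p, p ⋆ q) ⋆ t(k ⋆ m ⋆ p ⋆ q, t(p, k, q), t(p, q, k)), k ⋆ m ⋆ r(k ⋆ k ⋆ p ⋆ p, r(q, k, p), k ⋆ k ⋆ m ⋆ p)), k, k), p, k)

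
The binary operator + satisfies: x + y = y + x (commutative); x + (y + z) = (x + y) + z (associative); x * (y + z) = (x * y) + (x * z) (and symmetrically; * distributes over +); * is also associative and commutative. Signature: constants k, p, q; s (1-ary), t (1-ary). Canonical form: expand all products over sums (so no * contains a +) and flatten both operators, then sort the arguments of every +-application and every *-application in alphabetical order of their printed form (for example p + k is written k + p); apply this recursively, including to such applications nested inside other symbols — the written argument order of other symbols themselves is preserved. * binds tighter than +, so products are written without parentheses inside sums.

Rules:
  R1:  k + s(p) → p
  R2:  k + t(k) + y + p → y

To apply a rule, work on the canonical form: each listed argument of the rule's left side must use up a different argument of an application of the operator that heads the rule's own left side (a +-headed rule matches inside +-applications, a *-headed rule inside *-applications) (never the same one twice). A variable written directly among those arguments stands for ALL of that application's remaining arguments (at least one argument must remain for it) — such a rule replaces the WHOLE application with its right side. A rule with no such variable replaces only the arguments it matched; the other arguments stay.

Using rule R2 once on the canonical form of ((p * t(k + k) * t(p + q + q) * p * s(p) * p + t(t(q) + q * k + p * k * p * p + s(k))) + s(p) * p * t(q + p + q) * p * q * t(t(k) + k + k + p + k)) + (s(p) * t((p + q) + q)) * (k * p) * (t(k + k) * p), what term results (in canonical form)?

Answer: k * p * p * s(p) * t(k + k) * t(p + q + q) + p * p * p * s(p) * t(k + k) * t(p + q + q) + p * p * q * s(p) * t(k + k) * t(p + q + q) + t(k * p * p * p + k * q + s(k) + t(q))

Derivation:
Canonical form:  k * p * p * s(p) * t(k + k) * t(p + q + q) + p * p * p * s(p) * t(k + k) * t(p + q + q) + p * p * q * s(p) * t(k + k + k + p + t(k)) * t(p + q + q) + t(k * p * p * p + k * q + s(k) + t(q))
R2 matches:  uses k, p, t(k);  y := k + k
The extension variable absorbs all remaining arguments, so the whole application is rewritten.
New term:  k * p * p * s(p) * t(k + k) * t(p + q + q) + p * p * p * s(p) * t(k + k) * t(p + q + q) + p * p * q * s(p) * t(k + k) * t(p + q + q) + t(k * p * p * p + k * q + s(k) + t(q))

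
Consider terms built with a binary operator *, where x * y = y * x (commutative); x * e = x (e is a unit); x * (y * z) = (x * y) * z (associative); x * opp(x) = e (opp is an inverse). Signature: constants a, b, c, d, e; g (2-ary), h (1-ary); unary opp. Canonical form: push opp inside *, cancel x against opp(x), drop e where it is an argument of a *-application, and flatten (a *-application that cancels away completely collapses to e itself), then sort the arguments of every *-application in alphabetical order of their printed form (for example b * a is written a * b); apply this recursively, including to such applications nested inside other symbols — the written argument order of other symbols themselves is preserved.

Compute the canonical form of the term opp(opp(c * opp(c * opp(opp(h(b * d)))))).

Push opp inside:  distribute opp over * and collapse double opp
Cancel:  c cancels
Combine occurrences:  opp(h(b * d))

Answer: opp(h(b * d))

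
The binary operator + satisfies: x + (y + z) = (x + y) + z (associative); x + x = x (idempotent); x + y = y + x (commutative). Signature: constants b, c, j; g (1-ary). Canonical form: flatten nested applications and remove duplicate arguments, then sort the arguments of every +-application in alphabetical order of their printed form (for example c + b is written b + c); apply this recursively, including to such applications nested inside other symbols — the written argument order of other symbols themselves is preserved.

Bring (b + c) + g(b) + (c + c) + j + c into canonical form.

Merge nested applications:  b + c + g(b) + c + c + j + c
Idempotence:  drop duplicate c, c, c
Order the arguments:  b + c + g(b) + j

Answer: b + c + g(b) + j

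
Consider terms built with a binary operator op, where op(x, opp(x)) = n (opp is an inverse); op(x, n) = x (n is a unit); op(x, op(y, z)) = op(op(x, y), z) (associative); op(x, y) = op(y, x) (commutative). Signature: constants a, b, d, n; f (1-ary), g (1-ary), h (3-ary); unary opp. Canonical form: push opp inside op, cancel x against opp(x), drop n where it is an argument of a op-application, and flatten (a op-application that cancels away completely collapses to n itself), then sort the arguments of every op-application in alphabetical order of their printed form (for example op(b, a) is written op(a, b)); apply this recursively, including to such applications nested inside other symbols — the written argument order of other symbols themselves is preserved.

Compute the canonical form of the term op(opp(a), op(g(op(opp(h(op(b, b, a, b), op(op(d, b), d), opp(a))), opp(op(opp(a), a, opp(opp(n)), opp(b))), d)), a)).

Answer: g(op(b, d, opp(h(op(a, b, b, b), op(b, d, d), opp(a)))))

Derivation:
Push opp inside:  distribute opp over op and collapse double opp
Cancel:  a cancels
Collect:  g(op(b, d, opp(h(op(a, b, b, b), op(b, d, d), opp(a)))))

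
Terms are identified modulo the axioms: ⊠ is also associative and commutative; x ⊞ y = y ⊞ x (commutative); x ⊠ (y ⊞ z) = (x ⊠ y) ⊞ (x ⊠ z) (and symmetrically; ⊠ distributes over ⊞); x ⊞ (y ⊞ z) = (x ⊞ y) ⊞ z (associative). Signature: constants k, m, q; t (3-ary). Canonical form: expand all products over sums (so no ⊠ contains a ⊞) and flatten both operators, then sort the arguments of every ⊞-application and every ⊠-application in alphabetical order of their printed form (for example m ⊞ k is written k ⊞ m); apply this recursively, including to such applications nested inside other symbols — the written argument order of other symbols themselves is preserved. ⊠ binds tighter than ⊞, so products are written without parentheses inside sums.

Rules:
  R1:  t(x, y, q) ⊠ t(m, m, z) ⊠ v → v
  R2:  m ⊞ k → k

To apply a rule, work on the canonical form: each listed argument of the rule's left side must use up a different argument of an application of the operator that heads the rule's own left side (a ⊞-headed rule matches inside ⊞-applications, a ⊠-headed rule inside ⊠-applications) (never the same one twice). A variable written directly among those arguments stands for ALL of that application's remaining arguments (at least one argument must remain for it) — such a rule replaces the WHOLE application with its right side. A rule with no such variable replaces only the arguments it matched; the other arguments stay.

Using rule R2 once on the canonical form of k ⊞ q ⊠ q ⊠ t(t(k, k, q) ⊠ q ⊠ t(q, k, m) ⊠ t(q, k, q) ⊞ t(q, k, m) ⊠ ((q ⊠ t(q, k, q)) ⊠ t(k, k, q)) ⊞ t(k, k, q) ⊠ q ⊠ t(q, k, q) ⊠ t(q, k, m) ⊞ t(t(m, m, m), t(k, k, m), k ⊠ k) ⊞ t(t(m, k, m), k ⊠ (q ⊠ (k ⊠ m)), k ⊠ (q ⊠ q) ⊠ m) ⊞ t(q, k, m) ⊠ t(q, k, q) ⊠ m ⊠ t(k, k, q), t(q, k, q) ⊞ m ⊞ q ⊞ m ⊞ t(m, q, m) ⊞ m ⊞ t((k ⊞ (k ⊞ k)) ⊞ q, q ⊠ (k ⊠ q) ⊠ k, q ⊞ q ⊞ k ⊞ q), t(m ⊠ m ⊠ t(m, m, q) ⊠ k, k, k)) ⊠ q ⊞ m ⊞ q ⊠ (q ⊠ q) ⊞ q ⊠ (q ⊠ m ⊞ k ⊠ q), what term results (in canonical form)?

Answer: k ⊞ k ⊠ q ⊠ q ⊞ m ⊠ q ⊠ q ⊞ q ⊠ q ⊠ q ⊞ q ⊠ q ⊠ q ⊠ t(m ⊠ t(k, k, q) ⊠ t(q, k, m) ⊠ t(q, k, q) ⊞ q ⊠ t(k, k, q) ⊠ t(q, k, m) ⊠ t(q, k, q) ⊞ q ⊠ t(k, k, q) ⊠ t(q, k, m) ⊠ t(q, k, q) ⊞ q ⊠ t(k, k, q) ⊠ t(q, k, m) ⊠ t(q, k, q) ⊞ t(t(m, k, m), k ⊠ k ⊠ m ⊠ q, k ⊠ m ⊠ q ⊠ q) ⊞ t(t(m, m, m), t(k, k, m), k ⊠ k), m ⊞ m ⊞ m ⊞ q ⊞ t(k ⊞ k ⊞ k ⊞ q, k ⊠ k ⊠ q ⊠ q, k ⊞ q ⊞ q ⊞ q) ⊞ t(m, q, m) ⊞ t(q, k, q), t(k ⊠ m ⊠ m ⊠ t(m, m, q), k, k))

Derivation:
Canonical form:  k ⊞ k ⊠ q ⊠ q ⊞ m ⊞ m ⊠ q ⊠ q ⊞ q ⊠ q ⊠ q ⊞ q ⊠ q ⊠ q ⊠ t(m ⊠ t(k, k, q) ⊠ t(q, k, m) ⊠ t(q, k, q) ⊞ q ⊠ t(k, k, q) ⊠ t(q, k, m) ⊠ t(q, k, q) ⊞ q ⊠ t(k, k, q) ⊠ t(q, k, m) ⊠ t(q, k, q) ⊞ q ⊠ t(k, k, q) ⊠ t(q, k, m) ⊠ t(q, k, q) ⊞ t(t(m, k, m), k ⊠ k ⊠ m ⊠ q, k ⊠ m ⊠ q ⊠ q) ⊞ t(t(m, m, m), t(k, k, m), k ⊠ k), m ⊞ m ⊞ m ⊞ q ⊞ t(k ⊞ k ⊞ k ⊞ q, k ⊠ k ⊠ q ⊠ q, k ⊞ q ⊞ q ⊞ q) ⊞ t(m, q, m) ⊞ t(q, k, q), t(k ⊠ m ⊠ m ⊠ t(m, m, q), k, k))
R2 matches:  uses k, m
New term:  k ⊞ k ⊠ q ⊠ q ⊞ m ⊠ q ⊠ q ⊞ q ⊠ q ⊠ q ⊞ q ⊠ q ⊠ q ⊠ t(m ⊠ t(k, k, q) ⊠ t(q, k, m) ⊠ t(q, k, q) ⊞ q ⊠ t(k, k, q) ⊠ t(q, k, m) ⊠ t(q, k, q) ⊞ q ⊠ t(k, k, q) ⊠ t(q, k, m) ⊠ t(q, k, q) ⊞ q ⊠ t(k, k, q) ⊠ t(q, k, m) ⊠ t(q, k, q) ⊞ t(t(m, k, m), k ⊠ k ⊠ m ⊠ q, k ⊠ m ⊠ q ⊠ q) ⊞ t(t(m, m, m), t(k, k, m), k ⊠ k), m ⊞ m ⊞ m ⊞ q ⊞ t(k ⊞ k ⊞ k ⊞ q, k ⊠ k ⊠ q ⊠ q, k ⊞ q ⊞ q ⊞ q) ⊞ t(m, q, m) ⊞ t(q, k, q), t(k ⊠ m ⊠ m ⊠ t(m, m, q), k, k))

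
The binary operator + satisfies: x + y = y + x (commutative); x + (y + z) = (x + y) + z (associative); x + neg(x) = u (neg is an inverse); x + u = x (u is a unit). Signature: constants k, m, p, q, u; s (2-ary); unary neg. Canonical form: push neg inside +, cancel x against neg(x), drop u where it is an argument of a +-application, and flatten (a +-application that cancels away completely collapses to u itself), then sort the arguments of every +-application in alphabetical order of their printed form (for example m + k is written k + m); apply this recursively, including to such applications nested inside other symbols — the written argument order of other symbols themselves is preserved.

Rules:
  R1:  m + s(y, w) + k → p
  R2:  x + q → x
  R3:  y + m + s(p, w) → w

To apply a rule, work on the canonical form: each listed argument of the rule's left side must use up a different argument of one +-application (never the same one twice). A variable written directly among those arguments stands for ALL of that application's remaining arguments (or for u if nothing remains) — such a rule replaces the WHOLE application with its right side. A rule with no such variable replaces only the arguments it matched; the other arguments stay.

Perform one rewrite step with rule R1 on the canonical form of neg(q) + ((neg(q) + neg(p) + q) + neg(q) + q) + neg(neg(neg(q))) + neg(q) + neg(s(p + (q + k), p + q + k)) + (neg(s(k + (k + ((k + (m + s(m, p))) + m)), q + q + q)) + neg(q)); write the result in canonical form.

Answer: neg(p) + neg(q) + neg(q) + neg(q) + neg(q) + neg(s(k + k + m + p, q + q + q)) + neg(s(k + p + q, k + p + q))

Derivation:
Canonical form:  neg(p) + neg(q) + neg(q) + neg(q) + neg(q) + neg(s(k + k + k + m + m + s(m, p), q + q + q)) + neg(s(k + p + q, k + p + q))
Match R1:  consume k, m, s(m, p);  w := p, y := m
New term:  neg(p) + neg(q) + neg(q) + neg(q) + neg(q) + neg(s(k + k + m + p, q + q + q)) + neg(s(k + p + q, k + p + q))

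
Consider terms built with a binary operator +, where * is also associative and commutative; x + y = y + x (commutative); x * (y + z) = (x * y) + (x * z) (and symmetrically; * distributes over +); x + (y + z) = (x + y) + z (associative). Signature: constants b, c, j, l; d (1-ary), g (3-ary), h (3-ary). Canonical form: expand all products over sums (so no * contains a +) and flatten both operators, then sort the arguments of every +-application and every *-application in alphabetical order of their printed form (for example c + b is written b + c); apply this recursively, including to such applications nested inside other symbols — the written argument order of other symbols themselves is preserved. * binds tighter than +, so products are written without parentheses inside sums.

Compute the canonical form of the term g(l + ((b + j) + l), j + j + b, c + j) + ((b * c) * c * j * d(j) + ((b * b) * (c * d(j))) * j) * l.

Distribute:  g(b + j + l + l, b + j + j, c + j) + b * c * c * d(j) * j * l + b * b * c * d(j) * j * l
Sort arguments:  b * b * c * d(j) * j * l + b * c * c * d(j) * j * l + g(b + j + l + l, b + j + j, c + j)

Answer: b * b * c * d(j) * j * l + b * c * c * d(j) * j * l + g(b + j + l + l, b + j + j, c + j)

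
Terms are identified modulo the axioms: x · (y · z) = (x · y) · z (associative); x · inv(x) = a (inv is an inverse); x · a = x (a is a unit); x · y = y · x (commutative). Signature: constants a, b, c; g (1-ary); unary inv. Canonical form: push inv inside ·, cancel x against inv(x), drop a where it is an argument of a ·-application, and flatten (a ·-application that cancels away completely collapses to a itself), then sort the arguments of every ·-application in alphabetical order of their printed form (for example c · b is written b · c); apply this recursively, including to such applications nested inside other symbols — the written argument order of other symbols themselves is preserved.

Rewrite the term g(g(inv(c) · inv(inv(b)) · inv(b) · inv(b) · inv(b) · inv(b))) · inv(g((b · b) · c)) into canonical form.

Answer: g(g(inv(b) · inv(b) · inv(b) · inv(c))) · inv(g(b · b · c))

Derivation:
Push inv inside:  distribute inv over · and collapse double inv
Collect:  g(g(inv(b) · inv(b) · inv(b) · inv(c))) · inv(g(b · b · c))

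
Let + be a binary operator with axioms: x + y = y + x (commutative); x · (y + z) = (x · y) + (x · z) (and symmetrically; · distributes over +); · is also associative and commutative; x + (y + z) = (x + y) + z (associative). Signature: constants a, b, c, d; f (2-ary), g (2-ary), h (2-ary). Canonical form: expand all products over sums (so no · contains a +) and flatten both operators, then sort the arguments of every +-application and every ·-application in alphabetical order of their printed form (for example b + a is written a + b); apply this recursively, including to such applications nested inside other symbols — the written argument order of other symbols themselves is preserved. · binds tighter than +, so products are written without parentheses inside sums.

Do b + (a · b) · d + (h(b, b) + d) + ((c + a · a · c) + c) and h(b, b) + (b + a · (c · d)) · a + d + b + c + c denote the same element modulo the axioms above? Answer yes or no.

Left:  b + (a · b) · d + (h(b, b) + d) + ((c + a · a · c) + c)
  Flatten:  b + a · b · d + h(b, b) + d + c + a · a · c + c
  Sort:  a · a · c + a · b · d + b + c + c + d + h(b, b)
Right:  h(b, b) + (b + a · (c · d)) · a + d + b + c + c
  Distribute:  h(b, b) + a · b + a · a · c · d + d + b + c + c
  Order the arguments:  a · a · c · d + a · b + b + c + c + d + h(b, b)

Answer: no — a · a · c + a · b · d + b + c + c + d + h(b, b) vs a · a · c · d + a · b + b + c + c + d + h(b, b)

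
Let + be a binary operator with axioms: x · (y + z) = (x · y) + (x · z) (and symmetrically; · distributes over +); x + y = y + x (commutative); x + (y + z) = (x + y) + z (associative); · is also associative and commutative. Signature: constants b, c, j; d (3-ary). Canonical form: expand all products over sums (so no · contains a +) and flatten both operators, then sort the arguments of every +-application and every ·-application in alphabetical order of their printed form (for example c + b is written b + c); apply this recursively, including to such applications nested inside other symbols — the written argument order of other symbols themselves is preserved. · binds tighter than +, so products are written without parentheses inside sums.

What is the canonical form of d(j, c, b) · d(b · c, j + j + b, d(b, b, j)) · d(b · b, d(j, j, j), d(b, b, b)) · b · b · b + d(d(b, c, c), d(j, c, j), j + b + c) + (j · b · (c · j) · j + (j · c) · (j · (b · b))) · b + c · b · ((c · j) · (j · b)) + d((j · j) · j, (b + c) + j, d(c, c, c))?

Distribute:  b · b · b · d(b · b, d(j, j, j), d(b, b, b)) · d(b · c, b + j + j, d(b, b, j)) · d(j, c, b) + d(d(b, c, c), d(j, c, j), b + c + j) + b · b · c · j · j · j + b · b · b · c · j · j + b · b · c · c · j · j + d(j · j · j, b + c + j, d(c, c, c))
Sort:  b · b · b · c · j · j + b · b · b · d(b · b, d(j, j, j), d(b, b, b)) · d(b · c, b + j + j, d(b, b, j)) · d(j, c, b) + b · b · c · c · j · j + b · b · c · j · j · j + d(d(b, c, c), d(j, c, j), b + c + j) + d(j · j · j, b + c + j, d(c, c, c))

Answer: b · b · b · c · j · j + b · b · b · d(b · b, d(j, j, j), d(b, b, b)) · d(b · c, b + j + j, d(b, b, j)) · d(j, c, b) + b · b · c · c · j · j + b · b · c · j · j · j + d(d(b, c, c), d(j, c, j), b + c + j) + d(j · j · j, b + c + j, d(c, c, c))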